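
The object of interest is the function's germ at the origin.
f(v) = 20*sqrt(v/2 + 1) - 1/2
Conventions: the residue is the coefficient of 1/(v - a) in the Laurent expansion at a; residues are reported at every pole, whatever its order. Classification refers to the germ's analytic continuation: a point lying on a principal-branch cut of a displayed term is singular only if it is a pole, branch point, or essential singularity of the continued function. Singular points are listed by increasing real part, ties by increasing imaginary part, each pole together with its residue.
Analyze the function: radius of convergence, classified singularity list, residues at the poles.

Branch term (20)*sqrt(1 - v/(-2)): its argument vanishes at v = -2, a square-root branch point, modulus 2.
The radius of convergence is the smallest modulus among the singular points: 2.

Radius of convergence at 0: 2.
At -2: an algebraic (square-root) branch point.


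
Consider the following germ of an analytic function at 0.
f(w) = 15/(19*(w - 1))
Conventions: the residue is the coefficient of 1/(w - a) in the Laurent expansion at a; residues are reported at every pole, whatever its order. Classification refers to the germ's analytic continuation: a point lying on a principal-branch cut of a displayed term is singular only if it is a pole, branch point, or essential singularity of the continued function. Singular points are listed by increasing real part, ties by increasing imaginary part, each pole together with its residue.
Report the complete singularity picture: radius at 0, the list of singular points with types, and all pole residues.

Denominator factor (w - 1): pole of order 1 at 1, modulus 1.
The radius of convergence is the smallest modulus among the singular points: 1.
At the order-1 pole 1 set g(w) = (w - (1))*f(w) = 15/19.
Simple pole: residue = g(a) at a = 1, which is 15/19.

Radius of convergence at 0: 1.
At 1: a pole of order 1; residue 15/19.


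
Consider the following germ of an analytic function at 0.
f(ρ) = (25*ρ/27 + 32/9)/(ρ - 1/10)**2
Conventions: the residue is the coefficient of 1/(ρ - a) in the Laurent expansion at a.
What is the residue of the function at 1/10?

At the order-2 pole 1/10 set g(ρ) = (ρ - (1/10))^2*f(ρ) = 25*ρ/27 + 32/9.
Order-2 pole: residue = g'(a); g'(1/10) = 25/27, so the residue is 25/27.

The residue is 25/27.


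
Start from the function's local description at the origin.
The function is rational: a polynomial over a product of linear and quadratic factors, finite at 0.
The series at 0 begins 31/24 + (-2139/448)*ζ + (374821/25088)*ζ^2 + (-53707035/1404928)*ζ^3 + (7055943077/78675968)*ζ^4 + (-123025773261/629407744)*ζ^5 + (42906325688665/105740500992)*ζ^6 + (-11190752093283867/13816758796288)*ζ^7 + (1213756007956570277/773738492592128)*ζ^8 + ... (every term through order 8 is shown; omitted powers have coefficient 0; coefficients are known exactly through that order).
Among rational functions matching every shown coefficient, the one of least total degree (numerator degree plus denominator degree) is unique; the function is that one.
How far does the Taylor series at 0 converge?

The radius of convergence is -3/7 + (1/7)*sqrt(58).

No rational of total degree below 7 reproduces all 9 coefficients; solving the [0/7] Pade equations on them gives f(ζ) = -31/(27*(ζ + 8/9)*(ζ**2 - 6*ζ/7 - 1)**3), whose expansion matches every shown term.
Denominator factor (ζ + 8/9): pole of order 1 at -8/9, modulus 8/9.
Denominator factor (ζ**2 - 6*ζ/7 - 1)^3: discriminant 232/49, real irrational roots 3/7 + (1/7)*sqrt(58) and 3/7 - (1/7)*sqrt(58); poles of order 3, moduli 3/7 + (1/7)*sqrt(58) and -3/7 + (1/7)*sqrt(58).
The radius of convergence is the smallest modulus among the singular points: -3/7 + (1/7)*sqrt(58).


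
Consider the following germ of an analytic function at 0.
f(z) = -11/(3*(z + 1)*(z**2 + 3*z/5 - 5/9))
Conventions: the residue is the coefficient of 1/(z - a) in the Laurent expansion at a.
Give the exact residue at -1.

At the order-1 pole -1 set g(z) = (z - (-1))*f(z) = -11/(3*(z**2 + 3*z/5 - 5/9)).
Simple pole: residue = g(a) at a = -1, which is 165/7.

The residue is 165/7.


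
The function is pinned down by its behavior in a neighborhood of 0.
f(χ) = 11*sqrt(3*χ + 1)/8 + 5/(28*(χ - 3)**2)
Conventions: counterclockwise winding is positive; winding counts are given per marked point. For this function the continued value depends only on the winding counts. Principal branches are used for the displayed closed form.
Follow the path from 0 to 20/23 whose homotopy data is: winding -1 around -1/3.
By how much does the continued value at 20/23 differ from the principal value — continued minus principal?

Continued minus principal equals -(11/92)*sqrt(1909).

The rational part is single-valued and drops out of the difference; each branch term changes only by its own monodromy.
(11/8)*sqrt(1 - χ/(-1/3)): winding -1 is odd, the square root flips sign, contributing -2*(11/8)*sqrt(1 - (20/23)/(-1/3)) = -2*(11/8)*sqrt(83/23) = -(11/92)*sqrt(1909).
Summing the contributions at χ = 20/23 gives -(11/92)*sqrt(1909).


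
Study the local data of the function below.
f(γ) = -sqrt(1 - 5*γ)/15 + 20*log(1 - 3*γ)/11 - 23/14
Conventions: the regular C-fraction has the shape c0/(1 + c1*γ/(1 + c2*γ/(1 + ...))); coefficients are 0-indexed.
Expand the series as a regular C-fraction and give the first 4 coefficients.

The regular C-fraction coefficients are [-359/210, -12215/3949, 8739495/5512804, 1111837001/2440067004].

Taylor coefficients (expand at 0): a_0 = -359/210, a_1 = -349/66, a_2 = -2105/264, a_3 = -8365/528.
c0 = a_0 = -359/210. Peel one level at a time: if S = 1 + c*γ/S' with S'(0) = 1, then c is the γ-coefficient of S and S' = c*γ/(S - 1).
S_1 = c0/f = 1 + (-12215/3949)*γ + (305882325/62378404)*γ^2 + ...; c1 = -12215/3949.
S_2 = c1*γ/(S_1 - 1) = 1 + (8739495/5512804)*γ + (-1407745/1948816)*γ^2 + ...; c2 = 8739495/5512804.
S_3 = c2*γ/(S_2 - 1) = 1 + (1111837001/2440067004)*γ + ...; c3 = 1111837001/2440067004.


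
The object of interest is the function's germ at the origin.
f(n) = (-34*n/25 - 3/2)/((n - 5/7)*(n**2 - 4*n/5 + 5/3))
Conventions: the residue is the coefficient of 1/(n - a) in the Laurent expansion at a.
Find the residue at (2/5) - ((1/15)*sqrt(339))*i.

The factor n**2 - 4*n/5 + 5/3 splits as (n - a)(n - a') with a = (2/5) - ((1/15)*sqrt(339))*i, a' = (2/5) + ((1/15)*sqrt(339))*i. At the order-1 pole a set g(n) = (n - a)*f(n) = [(-34*n/25 - 3/2)/(n - 5/7)] / (n - a').
Simple pole: residue = g(a) at a = (2/5) - ((1/15)*sqrt(339))*i, which is (3633/4720) - ((10339/533360)*sqrt(339))*i.

The residue is (3633/4720) - ((10339/533360)*sqrt(339))*i.


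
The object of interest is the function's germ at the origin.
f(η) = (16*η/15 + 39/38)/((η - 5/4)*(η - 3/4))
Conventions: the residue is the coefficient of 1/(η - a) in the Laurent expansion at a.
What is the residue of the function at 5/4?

At the order-1 pole 5/4 set g(η) = (η - (5/4))*f(η) = (16*η/15 + 39/38)/(η - 3/4).
Simple pole: residue = g(a) at a = 5/4, which is 269/57.

The residue is 269/57.


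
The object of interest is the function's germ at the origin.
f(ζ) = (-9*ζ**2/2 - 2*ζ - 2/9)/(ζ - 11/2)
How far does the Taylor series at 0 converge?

Denominator factor (ζ - 11/2): pole of order 1 at 11/2, modulus 11/2.
The radius of convergence is the smallest modulus among the singular points: 11/2.

The radius of convergence is 11/2.


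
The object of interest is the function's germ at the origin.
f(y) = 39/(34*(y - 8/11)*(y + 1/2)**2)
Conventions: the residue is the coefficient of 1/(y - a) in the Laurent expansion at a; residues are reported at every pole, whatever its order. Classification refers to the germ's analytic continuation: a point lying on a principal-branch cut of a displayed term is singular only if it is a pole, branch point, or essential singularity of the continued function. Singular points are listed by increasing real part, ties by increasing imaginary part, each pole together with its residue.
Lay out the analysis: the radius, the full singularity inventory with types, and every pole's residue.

Radius of convergence at 0: 1/2.
At -1/2: a pole of order 2; residue -3146/4131.
At 8/11: a pole of order 1; residue 3146/4131.

Denominator factor (y - 8/11): pole of order 1 at 8/11, modulus 8/11.
Denominator factor (y + 1/2)^2: pole of order 2 at -1/2, modulus 1/2.
The radius of convergence is the smallest modulus among the singular points: 1/2.
At the order-2 pole -1/2 set g(y) = (y - (-1/2))^2*f(y) = 39/(34*(y - 8/11)).
Order-2 pole: residue = g'(a); g'(-1/2) = -3146/4131, so the residue is -3146/4131.
At the order-1 pole 8/11 set g(y) = (y - (8/11))*f(y) = 39/(34*(y + 1/2)**2).
Simple pole: residue = g(a) at a = 8/11, which is 3146/4131.
List the singular points by increasing real part (a conjugate pair: the negative imaginary part first).


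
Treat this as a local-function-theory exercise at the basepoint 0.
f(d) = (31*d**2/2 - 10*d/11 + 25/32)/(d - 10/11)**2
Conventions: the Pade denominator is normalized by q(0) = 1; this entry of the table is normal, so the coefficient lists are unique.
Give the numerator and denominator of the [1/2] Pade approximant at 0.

The Pade approximant has numerator coefficients [121/128, -48048/400025]; denominator coefficients [1, -465399/400025, -157644003/8000500].

Taylor coefficients needed (expand at 0): a_0 = 121/128, a_1 = 627/640, a_2 = 253011/12800, a_3 = 1353627/32000.
Write the denominator as Q(d) = 1 + q1*d + q2*d^2. Requiring Q*f - P = O(d^4) with deg P <= 1 kills the coefficients of d^2..d^3 in Q*f:
  d^2: a_2 + q1*a_1 + q2*a_0 = 0, i.e. 253011/12800 + (627/640)*q1 + (121/128)*q2 = 0.
  d^3: a_3 + q1*a_2 + q2*a_1 = 0, i.e. 1353627/32000 + (253011/12800)*q1 + (627/640)*q2 = 0.
Solving this linear system: q1 = -465399/400025, q2 = -157644003/8000500.
The numerator is Q*f truncated at degree 1: P0 = a_0 = 121/128; P1 = a_1 + q1*a_0 = -48048/400025.


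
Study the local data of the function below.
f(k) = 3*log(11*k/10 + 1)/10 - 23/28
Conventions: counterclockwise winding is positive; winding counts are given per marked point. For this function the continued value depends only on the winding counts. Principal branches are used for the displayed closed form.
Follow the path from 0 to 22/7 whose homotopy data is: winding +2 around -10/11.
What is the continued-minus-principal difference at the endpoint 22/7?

Continued minus principal equals (6/5)*pi*i.

The rational part is single-valued and drops out of the difference; each branch term changes only by its own monodromy.
(3/10)*log(1 - k/(-10/11)): each positive loop around -10/11 adds 2*pi*i to the log, so winding +2 contributes (3/10)*(2)*2*pi*i = (6/5)*pi*i.
Summing the contributions at k = 22/7 gives (6/5)*pi*i.


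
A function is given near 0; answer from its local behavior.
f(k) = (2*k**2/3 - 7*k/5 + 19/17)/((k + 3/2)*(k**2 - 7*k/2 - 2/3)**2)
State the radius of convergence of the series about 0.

The radius of convergence is -7/4 + (1/12)*sqrt(537).

Denominator factor (k**2 - 7*k/2 - 2/3)^2: discriminant 179/12, real irrational roots 7/4 + (1/12)*sqrt(537) and 7/4 - (1/12)*sqrt(537); poles of order 2, moduli 7/4 + (1/12)*sqrt(537) and -7/4 + (1/12)*sqrt(537).
Denominator factor (k + 3/2): pole of order 1 at -3/2, modulus 3/2.
The radius of convergence is the smallest modulus among the singular points: -7/4 + (1/12)*sqrt(537).


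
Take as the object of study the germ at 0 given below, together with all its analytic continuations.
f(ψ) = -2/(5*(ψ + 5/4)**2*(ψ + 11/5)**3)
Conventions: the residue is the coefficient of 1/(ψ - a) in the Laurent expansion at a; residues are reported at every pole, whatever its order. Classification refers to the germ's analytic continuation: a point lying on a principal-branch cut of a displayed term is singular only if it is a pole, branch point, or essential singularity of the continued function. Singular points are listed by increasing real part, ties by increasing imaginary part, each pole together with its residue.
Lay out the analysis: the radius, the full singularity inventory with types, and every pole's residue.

Radius of convergence at 0: 5/4.
At -11/5: a pole of order 3; residue -192000/130321.
At -5/4: a pole of order 2; residue 192000/130321.

Denominator factor (ψ + 11/5)^3: pole of order 3 at -11/5, modulus 11/5.
Denominator factor (ψ + 5/4)^2: pole of order 2 at -5/4, modulus 5/4.
The radius of convergence is the smallest modulus among the singular points: 5/4.
At the order-3 pole -11/5 set g(ψ) = (ψ - (-11/5))^3*f(ψ) = -2/(5*(ψ + 5/4)**2).
Order-3 pole: residue = g''(a)/2; g''(-11/5) = -384000/130321, so the residue is -192000/130321.
At the order-2 pole -5/4 set g(ψ) = (ψ - (-5/4))^2*f(ψ) = -2/(5*(ψ + 11/5)**3).
Order-2 pole: residue = g'(a); g'(-5/4) = 192000/130321, so the residue is 192000/130321.
List the singular points by increasing real part (a conjugate pair: the negative imaginary part first).


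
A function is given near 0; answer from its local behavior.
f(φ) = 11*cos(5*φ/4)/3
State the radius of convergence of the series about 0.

The factor cos(5*φ/4) is entire and contributes no finite singular point.
The polynomial part has no poles.
No finite singular points: the Taylor series at 0 converges everywhere.

The radius of convergence is infinite.


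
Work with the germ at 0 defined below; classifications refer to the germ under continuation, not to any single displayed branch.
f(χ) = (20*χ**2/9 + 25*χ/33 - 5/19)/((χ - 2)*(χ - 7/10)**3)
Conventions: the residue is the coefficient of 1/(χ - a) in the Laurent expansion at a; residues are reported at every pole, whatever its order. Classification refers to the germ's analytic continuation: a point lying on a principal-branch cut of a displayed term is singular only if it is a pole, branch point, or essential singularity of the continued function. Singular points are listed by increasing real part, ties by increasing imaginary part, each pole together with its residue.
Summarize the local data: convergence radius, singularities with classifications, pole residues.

Radius of convergence at 0: 7/10.
At 7/10: a pole of order 3; residue -19075000/4132557.
At 2: a pole of order 1; residue 19075000/4132557.

Denominator factor (χ - 7/10)^3: pole of order 3 at 7/10, modulus 7/10.
Denominator factor (χ - 2): pole of order 1 at 2, modulus 2.
The radius of convergence is the smallest modulus among the singular points: 7/10.
At the order-3 pole 7/10 set g(χ) = (χ - (7/10))^3*f(χ) = (20*χ**2/9 + 25*χ/33 - 5/19)/(χ - 2).
Order-3 pole: residue = g''(a)/2; g''(7/10) = -38150000/4132557, so the residue is -19075000/4132557.
At the order-1 pole 2 set g(χ) = (χ - (2))*f(χ) = (20*χ**2/9 + 25*χ/33 - 5/19)/(χ - 7/10)**3.
Simple pole: residue = g(a) at a = 2, which is 19075000/4132557.
List the singular points by increasing real part (a conjugate pair: the negative imaginary part first).


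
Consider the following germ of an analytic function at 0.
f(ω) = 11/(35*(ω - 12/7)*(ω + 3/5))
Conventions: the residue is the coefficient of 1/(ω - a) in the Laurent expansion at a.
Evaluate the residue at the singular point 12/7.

At the order-1 pole 12/7 set g(ω) = (ω - (12/7))*f(ω) = 11/(35*(ω + 3/5)).
Simple pole: residue = g(a) at a = 12/7, which is 11/81.

The residue is 11/81.


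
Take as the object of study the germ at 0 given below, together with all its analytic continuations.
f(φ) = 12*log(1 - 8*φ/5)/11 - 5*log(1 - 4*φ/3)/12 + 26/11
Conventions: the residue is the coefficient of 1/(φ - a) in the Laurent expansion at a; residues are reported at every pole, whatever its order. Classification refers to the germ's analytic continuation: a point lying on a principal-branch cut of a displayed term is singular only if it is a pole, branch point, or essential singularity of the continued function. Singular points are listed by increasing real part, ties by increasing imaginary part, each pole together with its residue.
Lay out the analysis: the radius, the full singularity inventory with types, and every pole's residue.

Branch term (-5/12)*log(1 - φ/(3/4)): its argument vanishes at φ = 3/4, a logarithmic branch point, modulus 3/4.
Branch term (12/11)*log(1 - φ/(5/8)): its argument vanishes at φ = 5/8, a logarithmic branch point, modulus 5/8.
The radius of convergence is the smallest modulus among the singular points: 5/8.
List the singular points by increasing real part (a conjugate pair: the negative imaginary part first).

Radius of convergence at 0: 5/8.
At 5/8: a logarithmic branch point.
At 3/4: a logarithmic branch point.


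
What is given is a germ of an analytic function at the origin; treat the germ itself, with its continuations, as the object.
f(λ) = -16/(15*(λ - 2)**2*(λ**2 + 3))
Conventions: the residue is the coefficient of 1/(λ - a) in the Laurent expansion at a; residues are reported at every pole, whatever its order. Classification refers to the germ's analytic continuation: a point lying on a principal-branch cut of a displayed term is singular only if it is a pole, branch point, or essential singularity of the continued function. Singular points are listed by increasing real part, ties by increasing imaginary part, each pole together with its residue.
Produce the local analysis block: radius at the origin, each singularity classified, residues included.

Radius of convergence at 0: sqrt(3).
At -(sqrt(3))*i: a pole of order 1; residue (-32/735) - ((8/2205)*sqrt(3))*i.
At (sqrt(3))*i: a pole of order 1; residue (-32/735) + ((8/2205)*sqrt(3))*i.
At 2: a pole of order 2; residue 64/735.

Denominator factor (λ**2 + 3): discriminant -12, complex-conjugate roots (sqrt(3))*i and -(sqrt(3))*i; poles of order 1, moduli sqrt(3) and sqrt(3).
Denominator factor (λ - 2)^2: pole of order 2 at 2, modulus 2.
The radius of convergence is the smallest modulus among the singular points: sqrt(3).
The factor λ**2 + 3 splits as (λ - a)(λ - a') with a = -(sqrt(3))*i, a' = (sqrt(3))*i. At the order-1 pole a set g(λ) = (λ - a)*f(λ) = [-16/(15*(λ - 2)**2)] / (λ - a').
Simple pole: residue = g(a) at a = -(sqrt(3))*i, which is (-32/735) - ((8/2205)*sqrt(3))*i.
The factor λ**2 + 3 splits as (λ - a)(λ - a') with a = (sqrt(3))*i, a' = -(sqrt(3))*i. At the order-1 pole a set g(λ) = (λ - a)*f(λ) = [-16/(15*(λ - 2)**2)] / (λ - a').
Simple pole: residue = g(a) at a = (sqrt(3))*i, which is (-32/735) + ((8/2205)*sqrt(3))*i.
At the order-2 pole 2 set g(λ) = (λ - (2))^2*f(λ) = -16/(15*(λ**2 + 3)).
Order-2 pole: residue = g'(a); g'(2) = 64/735, so the residue is 64/735.
List the singular points by increasing real part (a conjugate pair: the negative imaginary part first).


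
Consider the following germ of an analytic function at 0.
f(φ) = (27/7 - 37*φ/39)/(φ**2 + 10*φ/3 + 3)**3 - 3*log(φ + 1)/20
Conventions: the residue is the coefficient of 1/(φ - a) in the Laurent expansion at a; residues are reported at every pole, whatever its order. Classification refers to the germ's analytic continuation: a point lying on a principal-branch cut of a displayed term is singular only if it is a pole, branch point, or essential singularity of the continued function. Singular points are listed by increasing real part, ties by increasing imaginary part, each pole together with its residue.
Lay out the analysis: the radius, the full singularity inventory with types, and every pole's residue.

Radius of convergence at 0: 1.
At (-5/3) - ((1/3)*sqrt(2))*i: a pole of order 3; residue ((180387/5824)*sqrt(2))*i.
At (-5/3) + ((1/3)*sqrt(2))*i: a pole of order 3; residue -((180387/5824)*sqrt(2))*i.
At -1: a logarithmic branch point.

Denominator factor (φ**2 + 10*φ/3 + 3)^3: discriminant -8/9, complex-conjugate roots (-5/3) + ((1/3)*sqrt(2))*i and (-5/3) - ((1/3)*sqrt(2))*i; poles of order 3, moduli sqrt(3) and sqrt(3).
Branch term (-3/20)*log(1 - φ/(-1)): its argument vanishes at φ = -1, a logarithmic branch point, modulus 1.
The radius of convergence is the smallest modulus among the singular points: 1.
The branch term is analytic at (-5/3) - ((1/3)*sqrt(2))*i and contributes nothing to the residue; only the rational part matters.
The factor φ**2 + 10*φ/3 + 3 splits as (φ - a)(φ - a') with a = (-5/3) - ((1/3)*sqrt(2))*i, a' = (-5/3) + ((1/3)*sqrt(2))*i. At the order-3 pole a set g(φ) = (φ - a)^3*(rational part) = [27/7 - 37*φ/39] / (φ - a')^3.
Order-3 pole: residue = g''(a)/2; g''((-5/3) - ((1/3)*sqrt(2))*i) = ((180387/2912)*sqrt(2))*i, so the residue is ((180387/5824)*sqrt(2))*i.
The branch term is analytic at (-5/3) + ((1/3)*sqrt(2))*i and contributes nothing to the residue; only the rational part matters.
The factor φ**2 + 10*φ/3 + 3 splits as (φ - a)(φ - a') with a = (-5/3) + ((1/3)*sqrt(2))*i, a' = (-5/3) - ((1/3)*sqrt(2))*i. At the order-3 pole a set g(φ) = (φ - a)^3*(rational part) = [27/7 - 37*φ/39] / (φ - a')^3.
Order-3 pole: residue = g''(a)/2; g''((-5/3) + ((1/3)*sqrt(2))*i) = -((180387/2912)*sqrt(2))*i, so the residue is -((180387/5824)*sqrt(2))*i.
List the singular points by increasing real part (a conjugate pair: the negative imaginary part first).


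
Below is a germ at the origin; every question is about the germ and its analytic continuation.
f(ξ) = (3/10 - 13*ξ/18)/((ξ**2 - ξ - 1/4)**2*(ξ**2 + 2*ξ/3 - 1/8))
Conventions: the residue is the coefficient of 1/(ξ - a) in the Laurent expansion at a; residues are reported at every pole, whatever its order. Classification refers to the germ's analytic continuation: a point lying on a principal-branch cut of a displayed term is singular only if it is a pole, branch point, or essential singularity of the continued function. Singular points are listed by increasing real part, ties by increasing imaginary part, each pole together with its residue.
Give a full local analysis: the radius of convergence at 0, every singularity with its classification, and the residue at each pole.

Radius of convergence at 0: -1/3 + (1/12)*sqrt(34).
At -1/3 - (1/12)*sqrt(34): a pole of order 1; residue 27952/73441 - (1045888/6242485)*sqrt(34).
At 1/2 - (1/2)*sqrt(2): a pole of order 2; residue -27952/73441 - (462493/1101615)*sqrt(2).
At -1/3 + (1/12)*sqrt(34): a pole of order 1; residue 27952/73441 + (1045888/6242485)*sqrt(34).
At 1/2 + (1/2)*sqrt(2): a pole of order 2; residue -27952/73441 + (462493/1101615)*sqrt(2).


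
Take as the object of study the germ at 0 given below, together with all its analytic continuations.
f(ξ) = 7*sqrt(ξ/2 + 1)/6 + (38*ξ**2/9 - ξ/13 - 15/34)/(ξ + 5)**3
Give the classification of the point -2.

The term (7/6)*sqrt(1 - ξ/(-2)) has argument 1 - -2/(-2) = 0 at -2: a square-root (algebraic, two-sheeted) branch point; the remaining terms are analytic or single-valued there.

The point is an algebraic (square-root) branch point.


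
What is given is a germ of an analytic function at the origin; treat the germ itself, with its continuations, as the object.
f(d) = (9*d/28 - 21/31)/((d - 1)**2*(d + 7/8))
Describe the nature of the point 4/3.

The point is a regular point.

Denominator factors: d - 1 = 1/3 at d = 4/3; d + 7/8 = 53/24 at d = 4/3 — none vanishes.
So the germ continues analytically to 4/3.


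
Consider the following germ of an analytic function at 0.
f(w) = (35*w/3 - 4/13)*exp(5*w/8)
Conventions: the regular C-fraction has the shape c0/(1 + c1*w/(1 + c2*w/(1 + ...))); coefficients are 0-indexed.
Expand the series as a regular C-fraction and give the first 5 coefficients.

Taylor coefficients (expand at 0): a_0 = -4/13, a_1 = 895/78, a_2 = 9025/1248, a_3 = 22625/9984, a_4 = 453125/958464.
c0 = a_0 = -4/13. Peel one level at a time: if S = 1 + c*w/S' with S'(0) = 1, then c is the w-coefficient of S and S' = c*w/(S - 1).
S_1 = c0/f = 1 + (895/24)*w + (1629125/1152)*w^2 + ...; c1 = 895/24.
S_2 = c1*w/(S_1 - 1) = 1 + (-325825/8592)*w + (1638075/8202496)*w^2 + ...; c2 = -325825/8592.
S_3 = c2*w/(S_2 - 1) = 1 + (196569/37326512)*w + (-47635579/43483926784)*w^2 + ...; c3 = 196569/37326512.
S_4 = c3*w/(S_3 - 1) = 1 + (8526768641/40990140432)*w + ...; c4 = 8526768641/40990140432.

The regular C-fraction coefficients are [-4/13, 895/24, -325825/8592, 196569/37326512, 8526768641/40990140432].


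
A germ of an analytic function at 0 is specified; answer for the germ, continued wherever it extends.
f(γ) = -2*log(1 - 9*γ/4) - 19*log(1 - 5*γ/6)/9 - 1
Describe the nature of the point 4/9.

The term (-2)*log(1 - γ/(4/9)) has argument 1 - 4/9/(4/9) = 0 at 4/9: a logarithmic (infinitely-sheeted) branch point; the remaining terms are analytic or single-valued there.

The point is a logarithmic branch point.


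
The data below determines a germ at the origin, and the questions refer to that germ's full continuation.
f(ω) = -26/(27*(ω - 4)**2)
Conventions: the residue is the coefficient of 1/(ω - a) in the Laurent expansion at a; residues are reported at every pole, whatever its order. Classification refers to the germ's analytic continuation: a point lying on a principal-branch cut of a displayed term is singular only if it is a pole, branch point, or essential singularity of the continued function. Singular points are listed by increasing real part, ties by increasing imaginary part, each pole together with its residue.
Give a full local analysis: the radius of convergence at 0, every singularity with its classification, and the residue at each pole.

Denominator factor (ω - 4)^2: pole of order 2 at 4, modulus 4.
The radius of convergence is the smallest modulus among the singular points: 4.
At the order-2 pole 4 set g(ω) = (ω - (4))^2*f(ω) = -26/27.
Order-2 pole: residue = g'(a); g'(4) = 0, so the residue is 0.

Radius of convergence at 0: 4.
At 4: a pole of order 2; residue 0.


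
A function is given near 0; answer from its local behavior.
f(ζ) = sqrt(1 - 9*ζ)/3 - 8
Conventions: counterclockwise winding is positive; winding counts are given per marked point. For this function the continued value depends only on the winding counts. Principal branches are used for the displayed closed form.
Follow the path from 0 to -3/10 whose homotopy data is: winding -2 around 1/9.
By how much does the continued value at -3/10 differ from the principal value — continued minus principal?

Continued minus principal equals 0.

The rational part is single-valued and drops out of the difference; each branch term changes only by its own monodromy.
(1/3)*sqrt(1 - ζ/(1/9)): winding -2 is even, the square root returns to the same sheet, contribution 0.
Summing the contributions at ζ = -3/10 gives 0.


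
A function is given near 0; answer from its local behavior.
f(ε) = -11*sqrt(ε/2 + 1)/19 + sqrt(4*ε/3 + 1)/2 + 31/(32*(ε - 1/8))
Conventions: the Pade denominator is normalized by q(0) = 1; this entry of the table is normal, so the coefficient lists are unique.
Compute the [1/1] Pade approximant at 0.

The Pade approximant has numerator coefficients [-595/76, 515653/504032]; denominator coefficients [1, -2714621/338232].

Taylor coefficients needed (expand at 0): a_0 = -595/76, a_1 = -14093/228, a_2 = -2714621/5472.
Write the denominator as Q(ε) = 1 + q1*ε. Requiring Q*f - P = O(ε^3) with deg P <= 1 kills the coefficients of ε^2..ε^2 in Q*f:
  ε^2: a_2 + q1*a_1 = 0, i.e. -2714621/5472 + (-14093/228)*q1 = 0.
Solving this linear system: q1 = -2714621/338232.
The numerator is Q*f truncated at degree 1: P0 = a_0 = -595/76; P1 = a_1 + q1*a_0 = 515653/504032.


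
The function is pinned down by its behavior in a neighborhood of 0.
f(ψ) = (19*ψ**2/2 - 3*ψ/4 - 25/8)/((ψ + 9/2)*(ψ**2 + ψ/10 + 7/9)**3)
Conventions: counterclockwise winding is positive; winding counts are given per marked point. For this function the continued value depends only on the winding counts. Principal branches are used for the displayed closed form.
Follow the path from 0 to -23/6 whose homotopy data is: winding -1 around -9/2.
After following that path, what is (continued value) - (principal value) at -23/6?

The function is rational, hence single-valued: continuing it around any pole returns the same value, so the difference is 0.

Continued minus principal equals 0.


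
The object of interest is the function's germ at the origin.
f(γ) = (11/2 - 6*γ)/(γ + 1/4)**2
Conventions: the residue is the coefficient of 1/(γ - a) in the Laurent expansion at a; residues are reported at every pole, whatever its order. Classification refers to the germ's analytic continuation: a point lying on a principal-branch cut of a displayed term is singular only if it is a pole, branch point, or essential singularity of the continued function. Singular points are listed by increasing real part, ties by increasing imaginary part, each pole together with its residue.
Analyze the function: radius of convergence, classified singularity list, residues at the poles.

Denominator factor (γ + 1/4)^2: pole of order 2 at -1/4, modulus 1/4.
The radius of convergence is the smallest modulus among the singular points: 1/4.
At the order-2 pole -1/4 set g(γ) = (γ - (-1/4))^2*f(γ) = 11/2 - 6*γ.
Order-2 pole: residue = g'(a); g'(-1/4) = -6, so the residue is -6.

Radius of convergence at 0: 1/4.
At -1/4: a pole of order 2; residue -6.


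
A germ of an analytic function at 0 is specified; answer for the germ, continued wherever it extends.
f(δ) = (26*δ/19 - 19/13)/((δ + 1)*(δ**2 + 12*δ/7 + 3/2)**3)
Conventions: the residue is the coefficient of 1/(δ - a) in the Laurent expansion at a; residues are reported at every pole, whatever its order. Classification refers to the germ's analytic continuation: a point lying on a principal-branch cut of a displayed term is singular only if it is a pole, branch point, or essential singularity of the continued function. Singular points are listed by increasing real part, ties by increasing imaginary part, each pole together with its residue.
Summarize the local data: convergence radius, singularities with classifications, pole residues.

Radius of convergence at 0: 1.
At -1: a pole of order 1; residue -1918056/328757.
At (-6/7) - ((5/14)*sqrt(6))*i: a pole of order 3; residue (959028/328757) - ((16228702/97329375)*sqrt(6))*i.
At (-6/7) + ((5/14)*sqrt(6))*i: a pole of order 3; residue (959028/328757) + ((16228702/97329375)*sqrt(6))*i.

Denominator factor (δ**2 + 12*δ/7 + 3/2)^3: discriminant -150/49, complex-conjugate roots (-6/7) + ((5/14)*sqrt(6))*i and (-6/7) - ((5/14)*sqrt(6))*i; poles of order 3, moduli (1/2)*sqrt(6) and (1/2)*sqrt(6).
Denominator factor (δ + 1): pole of order 1 at -1, modulus 1.
The radius of convergence is the smallest modulus among the singular points: 1.
At the order-1 pole -1 set g(δ) = (δ - (-1))*f(δ) = (26*δ/19 - 19/13)/(δ**2 + 12*δ/7 + 3/2)**3.
Simple pole: residue = g(a) at a = -1, which is -1918056/328757.
The factor δ**2 + 12*δ/7 + 3/2 splits as (δ - a)(δ - a') with a = (-6/7) - ((5/14)*sqrt(6))*i, a' = (-6/7) + ((5/14)*sqrt(6))*i. At the order-3 pole a set g(δ) = (δ - a)^3*f(δ) = [(26*δ/19 - 19/13)/(δ + 1)] / (δ - a')^3.
Order-3 pole: residue = g''(a)/2; g''((-6/7) - ((5/14)*sqrt(6))*i) = (1918056/328757) - ((32457404/97329375)*sqrt(6))*i, so the residue is (959028/328757) - ((16228702/97329375)*sqrt(6))*i.
The factor δ**2 + 12*δ/7 + 3/2 splits as (δ - a)(δ - a') with a = (-6/7) + ((5/14)*sqrt(6))*i, a' = (-6/7) - ((5/14)*sqrt(6))*i. At the order-3 pole a set g(δ) = (δ - a)^3*f(δ) = [(26*δ/19 - 19/13)/(δ + 1)] / (δ - a')^3.
Order-3 pole: residue = g''(a)/2; g''((-6/7) + ((5/14)*sqrt(6))*i) = (1918056/328757) + ((32457404/97329375)*sqrt(6))*i, so the residue is (959028/328757) + ((16228702/97329375)*sqrt(6))*i.
List the singular points by increasing real part (a conjugate pair: the negative imaginary part first).


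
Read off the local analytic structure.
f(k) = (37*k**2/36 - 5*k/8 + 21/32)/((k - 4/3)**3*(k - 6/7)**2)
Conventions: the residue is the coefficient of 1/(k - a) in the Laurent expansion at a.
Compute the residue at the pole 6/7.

The residue is -19717551/320000.

At the order-2 pole 6/7 set g(k) = (k - (6/7))^2*f(k) = (37*k**2/36 - 5*k/8 + 21/32)/(k - 4/3)**3.
Order-2 pole: residue = g'(a); g'(6/7) = -19717551/320000, so the residue is -19717551/320000.


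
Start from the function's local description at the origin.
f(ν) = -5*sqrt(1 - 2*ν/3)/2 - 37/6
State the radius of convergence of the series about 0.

The radius of convergence is 3/2.

Branch term (-5/2)*sqrt(1 - ν/(3/2)): its argument vanishes at ν = 3/2, a square-root branch point, modulus 3/2.
The radius of convergence is the smallest modulus among the singular points: 3/2.


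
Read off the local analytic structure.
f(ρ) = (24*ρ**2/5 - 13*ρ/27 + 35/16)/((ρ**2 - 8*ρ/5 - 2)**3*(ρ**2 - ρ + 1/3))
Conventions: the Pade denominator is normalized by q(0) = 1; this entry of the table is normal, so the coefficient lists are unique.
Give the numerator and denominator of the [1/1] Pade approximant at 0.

Taylor coefficients needed (expand at 0): a_0 = -105/128, a_1 = -359/1152, a_2 = -19537/3840.
Write the denominator as Q(ρ) = 1 + q1*ρ. Requiring Q*f - P = O(ρ^3) with deg P <= 1 kills the coefficients of ρ^2..ρ^2 in Q*f:
  ρ^2: a_2 + q1*a_1 = 0, i.e. -19537/3840 + (-359/1152)*q1 = 0.
Solving this linear system: q1 = -58611/3590.
The numerator is Q*f truncated at degree 1: P0 = a_0 = -105/128; P1 = a_1 + q1*a_0 = 10819717/827136.

The Pade approximant has numerator coefficients [-105/128, 10819717/827136]; denominator coefficients [1, -58611/3590].


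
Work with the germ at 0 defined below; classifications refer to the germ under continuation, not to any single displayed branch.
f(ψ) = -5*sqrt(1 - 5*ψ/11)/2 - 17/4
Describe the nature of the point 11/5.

The point is an algebraic (square-root) branch point.

The term (-5/2)*sqrt(1 - ψ/(11/5)) has argument 1 - 11/5/(11/5) = 0 at 11/5: a square-root (algebraic, two-sheeted) branch point; the remaining terms are analytic or single-valued there.


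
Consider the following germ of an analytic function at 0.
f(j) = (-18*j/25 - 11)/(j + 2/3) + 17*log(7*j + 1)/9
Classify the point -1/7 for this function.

The term (17/9)*log(1 - j/(-1/7)) has argument 1 - -1/7/(-1/7) = 0 at -1/7: a logarithmic (infinitely-sheeted) branch point; the remaining terms are analytic or single-valued there.

The point is a logarithmic branch point.


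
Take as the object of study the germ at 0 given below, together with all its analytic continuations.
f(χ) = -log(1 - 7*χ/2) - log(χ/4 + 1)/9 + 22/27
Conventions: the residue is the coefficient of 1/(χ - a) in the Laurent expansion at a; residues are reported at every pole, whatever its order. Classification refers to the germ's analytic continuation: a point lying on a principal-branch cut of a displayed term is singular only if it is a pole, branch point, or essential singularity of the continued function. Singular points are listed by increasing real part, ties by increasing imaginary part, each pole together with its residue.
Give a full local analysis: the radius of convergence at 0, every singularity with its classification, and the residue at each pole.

Branch term (-1)*log(1 - χ/(2/7)): its argument vanishes at χ = 2/7, a logarithmic branch point, modulus 2/7.
Branch term (-1/9)*log(1 - χ/(-4)): its argument vanishes at χ = -4, a logarithmic branch point, modulus 4.
The radius of convergence is the smallest modulus among the singular points: 2/7.
List the singular points by increasing real part (a conjugate pair: the negative imaginary part first).

Radius of convergence at 0: 2/7.
At -4: a logarithmic branch point.
At 2/7: a logarithmic branch point.


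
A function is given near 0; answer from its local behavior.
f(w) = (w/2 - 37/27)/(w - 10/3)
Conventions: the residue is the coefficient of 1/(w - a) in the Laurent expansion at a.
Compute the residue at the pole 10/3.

The residue is 8/27.

At the order-1 pole 10/3 set g(w) = (w - (10/3))*f(w) = w/2 - 37/27.
Simple pole: residue = g(a) at a = 10/3, which is 8/27.


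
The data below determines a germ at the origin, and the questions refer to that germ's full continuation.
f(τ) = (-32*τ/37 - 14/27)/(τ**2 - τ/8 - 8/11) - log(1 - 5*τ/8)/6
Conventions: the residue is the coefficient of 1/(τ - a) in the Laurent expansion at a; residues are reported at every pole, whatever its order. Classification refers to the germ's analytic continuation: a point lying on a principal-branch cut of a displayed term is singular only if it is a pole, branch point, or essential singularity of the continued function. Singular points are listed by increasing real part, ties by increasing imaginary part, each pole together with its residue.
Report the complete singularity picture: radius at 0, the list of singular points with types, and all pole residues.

Radius of convergence at 0: -1/16 + (1/176)*sqrt(22649).
At 1/16 - (1/176)*sqrt(22649): a pole of order 1; residue -16/37 + (4576/2056941)*sqrt(22649).
At 1/16 + (1/176)*sqrt(22649): a pole of order 1; residue -16/37 - (4576/2056941)*sqrt(22649).
At 8/5: a logarithmic branch point.

Denominator factor (τ**2 - τ/8 - 8/11): discriminant 2059/704, real irrational roots 1/16 + (1/176)*sqrt(22649) and 1/16 - (1/176)*sqrt(22649); poles of order 1, moduli 1/16 + (1/176)*sqrt(22649) and -1/16 + (1/176)*sqrt(22649).
Branch term (-1/6)*log(1 - τ/(8/5)): its argument vanishes at τ = 8/5, a logarithmic branch point, modulus 8/5.
The radius of convergence is the smallest modulus among the singular points: -1/16 + (1/176)*sqrt(22649).
The branch term is analytic at 1/16 - (1/176)*sqrt(22649) and contributes nothing to the residue; only the rational part matters.
The factor τ**2 - τ/8 - 8/11 splits as (τ - a)(τ - a') with a = 1/16 - (1/176)*sqrt(22649), a' = 1/16 + (1/176)*sqrt(22649). At the order-1 pole a set g(τ) = (τ - a)*(rational part) = [-32*τ/37 - 14/27] / (τ - a').
Simple pole: residue = g(a) at a = 1/16 - (1/176)*sqrt(22649), which is -16/37 + (4576/2056941)*sqrt(22649).
The branch term is analytic at 1/16 + (1/176)*sqrt(22649) and contributes nothing to the residue; only the rational part matters.
The factor τ**2 - τ/8 - 8/11 splits as (τ - a)(τ - a') with a = 1/16 + (1/176)*sqrt(22649), a' = 1/16 - (1/176)*sqrt(22649). At the order-1 pole a set g(τ) = (τ - a)*(rational part) = [-32*τ/37 - 14/27] / (τ - a').
Simple pole: residue = g(a) at a = 1/16 + (1/176)*sqrt(22649), which is -16/37 - (4576/2056941)*sqrt(22649).
List the singular points by increasing real part (a conjugate pair: the negative imaginary part first).


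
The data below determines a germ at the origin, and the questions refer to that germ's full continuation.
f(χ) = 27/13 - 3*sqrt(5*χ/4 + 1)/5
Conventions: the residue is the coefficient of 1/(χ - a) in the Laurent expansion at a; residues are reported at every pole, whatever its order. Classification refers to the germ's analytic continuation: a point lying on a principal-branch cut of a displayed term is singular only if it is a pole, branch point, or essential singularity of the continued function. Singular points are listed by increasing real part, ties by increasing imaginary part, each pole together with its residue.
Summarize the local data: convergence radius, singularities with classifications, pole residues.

Branch term (-3/5)*sqrt(1 - χ/(-4/5)): its argument vanishes at χ = -4/5, a square-root branch point, modulus 4/5.
The radius of convergence is the smallest modulus among the singular points: 4/5.

Radius of convergence at 0: 4/5.
At -4/5: an algebraic (square-root) branch point.


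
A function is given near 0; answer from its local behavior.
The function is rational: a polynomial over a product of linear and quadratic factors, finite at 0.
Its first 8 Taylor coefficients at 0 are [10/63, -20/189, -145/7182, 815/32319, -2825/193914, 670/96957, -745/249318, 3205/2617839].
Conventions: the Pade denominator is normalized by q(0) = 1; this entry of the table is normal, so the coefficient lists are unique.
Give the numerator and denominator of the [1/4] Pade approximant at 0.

Taylor coefficients needed (read off): a_0 = 10/63, a_1 = -20/189, a_2 = -145/7182, a_3 = 815/32319, a_4 = -2825/193914, a_5 = 670/96957.
Write the denominator as Q(β) = 1 + q1*β + q2*β^2 + q3*β^3 + q4*β^4. Requiring Q*f - P = O(β^6) with deg P <= 1 kills the coefficients of β^2..β^5 in Q*f:
  β^2: a_2 + q1*a_1 + q2*a_0 = 0, i.e. -145/7182 + (-20/189)*q1 + (10/63)*q2 = 0.
  β^3: a_3 + q1*a_2 + q2*a_1 + q3*a_0 = 0, i.e. 815/32319 + (-145/7182)*q1 + (-20/189)*q2 + (10/63)*q3 = 0.
  β^4: a_4 + q1*a_3 + q2*a_2 + q3*a_1 + q4*a_0 = 0, i.e. -2825/193914 + (815/32319)*q1 + (-145/7182)*q2 + (-20/189)*q3 + (10/63)*q4 = 0.
  β^5: a_5 + q1*a_4 + q2*a_3 + q3*a_2 + q4*a_1 = 0, i.e. 670/96957 + (-2825/193914)*q1 + (815/32319)*q2 + (-145/7182)*q3 + (-20/189)*q4 = 0.
Solving this linear system: q1 = 152/1173, q2 = 57121/267444, q3 = 0, q4 = 1999235/20325744.
The numerator is Q*f truncated at degree 1: P0 = a_0 = 10/63; P1 = a_1 + q1*a_0 = -100/1173.

The Pade approximant has numerator coefficients [10/63, -100/1173]; denominator coefficients [1, 152/1173, 57121/267444, 0, 1999235/20325744].
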